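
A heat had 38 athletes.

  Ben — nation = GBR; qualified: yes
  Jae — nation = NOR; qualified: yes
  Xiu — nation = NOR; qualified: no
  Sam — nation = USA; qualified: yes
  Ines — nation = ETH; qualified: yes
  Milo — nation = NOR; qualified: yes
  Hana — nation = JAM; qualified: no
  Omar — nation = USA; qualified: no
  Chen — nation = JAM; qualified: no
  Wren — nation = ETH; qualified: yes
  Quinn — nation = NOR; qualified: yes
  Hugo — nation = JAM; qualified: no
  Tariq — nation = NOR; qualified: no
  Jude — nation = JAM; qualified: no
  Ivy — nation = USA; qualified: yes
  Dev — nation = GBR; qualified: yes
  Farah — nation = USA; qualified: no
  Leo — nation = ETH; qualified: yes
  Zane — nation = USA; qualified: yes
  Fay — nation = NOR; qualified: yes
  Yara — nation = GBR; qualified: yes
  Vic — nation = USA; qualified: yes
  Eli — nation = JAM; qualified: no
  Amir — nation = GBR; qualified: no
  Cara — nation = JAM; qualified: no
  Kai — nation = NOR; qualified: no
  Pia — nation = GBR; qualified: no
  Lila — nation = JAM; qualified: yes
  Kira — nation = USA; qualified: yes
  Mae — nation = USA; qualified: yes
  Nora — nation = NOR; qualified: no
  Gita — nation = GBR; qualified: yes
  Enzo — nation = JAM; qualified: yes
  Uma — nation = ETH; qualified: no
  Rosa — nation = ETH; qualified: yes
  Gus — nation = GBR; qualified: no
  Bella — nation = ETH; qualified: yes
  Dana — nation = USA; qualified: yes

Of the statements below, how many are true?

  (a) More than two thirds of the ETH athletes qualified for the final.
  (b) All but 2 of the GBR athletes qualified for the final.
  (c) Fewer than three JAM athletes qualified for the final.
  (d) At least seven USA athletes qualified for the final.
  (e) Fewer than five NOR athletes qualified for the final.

4

(a) ETH: |A| = 6, |A ∩ B| = 5; needs |A ∩ B| / |A| > 2/3 — true.
(b) GBR: |A| = 7, |A ∩ B| = 4; needs |A ∖ B| = 2 — false.
(c) JAM: |A| = 8, |A ∩ B| = 2; needs |A ∩ B| < 3 — true.
(d) USA: |A| = 9, |A ∩ B| = 7; needs |A ∩ B| ≥ 7 — true.
(e) NOR: |A| = 8, |A ∩ B| = 4; needs |A ∩ B| < 5 — true.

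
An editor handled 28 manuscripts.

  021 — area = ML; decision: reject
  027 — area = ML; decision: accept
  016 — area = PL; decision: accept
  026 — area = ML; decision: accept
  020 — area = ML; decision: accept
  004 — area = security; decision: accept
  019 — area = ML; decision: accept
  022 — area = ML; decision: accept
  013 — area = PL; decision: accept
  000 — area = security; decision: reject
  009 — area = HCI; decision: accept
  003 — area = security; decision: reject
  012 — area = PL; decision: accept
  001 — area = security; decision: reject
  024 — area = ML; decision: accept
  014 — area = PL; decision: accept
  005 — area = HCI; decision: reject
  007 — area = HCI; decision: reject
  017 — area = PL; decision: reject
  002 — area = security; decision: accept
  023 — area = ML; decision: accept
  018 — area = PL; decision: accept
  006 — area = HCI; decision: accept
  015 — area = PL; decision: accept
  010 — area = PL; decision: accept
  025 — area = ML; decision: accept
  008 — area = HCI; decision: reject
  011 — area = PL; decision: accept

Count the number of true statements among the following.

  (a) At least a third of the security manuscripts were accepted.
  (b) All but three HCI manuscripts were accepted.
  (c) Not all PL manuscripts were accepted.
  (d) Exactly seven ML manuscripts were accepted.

3

(a) security: |A| = 5, |A ∩ B| = 2; needs |A ∩ B| / |A| ≥ 1/3 — true.
(b) HCI: |A| = 5, |A ∩ B| = 2; needs |A ∖ B| = 3 — true.
(c) PL: |A| = 9, |A ∩ B| = 8; needs A ⊄ B (|A ∖ B| ≥ 1) — true.
(d) ML: |A| = 9, |A ∩ B| = 8; needs |A ∩ B| = 7 — false.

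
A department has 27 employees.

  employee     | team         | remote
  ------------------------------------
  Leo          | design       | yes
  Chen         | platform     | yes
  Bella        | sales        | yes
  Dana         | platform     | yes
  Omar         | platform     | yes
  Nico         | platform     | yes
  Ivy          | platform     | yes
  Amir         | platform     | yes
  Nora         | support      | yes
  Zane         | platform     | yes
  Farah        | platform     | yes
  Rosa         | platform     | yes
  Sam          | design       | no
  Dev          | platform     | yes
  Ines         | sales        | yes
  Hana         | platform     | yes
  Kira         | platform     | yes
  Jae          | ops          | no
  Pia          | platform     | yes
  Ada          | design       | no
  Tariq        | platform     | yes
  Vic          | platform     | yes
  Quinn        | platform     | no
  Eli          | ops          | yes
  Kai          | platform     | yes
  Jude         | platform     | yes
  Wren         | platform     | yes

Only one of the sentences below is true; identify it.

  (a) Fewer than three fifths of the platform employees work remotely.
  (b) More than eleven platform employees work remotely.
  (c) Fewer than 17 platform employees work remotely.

(b)

|A| = 19, |A ∩ B| = 18, |A ∖ B| = 1.
(a) requires |A ∩ B| / |A| < 3/5: false.
(b) requires |A ∩ B| > 11: true.
(c) requires |A ∩ B| < 17: false.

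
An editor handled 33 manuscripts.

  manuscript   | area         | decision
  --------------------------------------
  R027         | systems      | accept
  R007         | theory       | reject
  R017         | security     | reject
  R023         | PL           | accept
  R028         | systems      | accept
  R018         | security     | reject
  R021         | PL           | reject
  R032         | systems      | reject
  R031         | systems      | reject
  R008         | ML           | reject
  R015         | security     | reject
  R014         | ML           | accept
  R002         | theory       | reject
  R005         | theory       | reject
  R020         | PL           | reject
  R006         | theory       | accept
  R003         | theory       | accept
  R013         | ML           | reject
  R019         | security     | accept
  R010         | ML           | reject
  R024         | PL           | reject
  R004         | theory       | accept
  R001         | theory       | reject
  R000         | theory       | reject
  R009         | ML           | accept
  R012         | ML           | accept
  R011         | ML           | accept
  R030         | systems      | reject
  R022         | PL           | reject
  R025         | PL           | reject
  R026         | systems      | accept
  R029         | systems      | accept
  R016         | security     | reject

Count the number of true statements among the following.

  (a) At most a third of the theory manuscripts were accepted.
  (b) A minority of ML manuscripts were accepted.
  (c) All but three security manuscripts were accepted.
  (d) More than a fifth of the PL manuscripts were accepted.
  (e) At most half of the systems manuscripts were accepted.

(a) theory: |A| = 8, |A ∩ B| = 3; needs |A ∩ B| / |A| ≤ 1/3 — false.
(b) ML: |A| = 7, |A ∩ B| = 4; needs |A ∩ B| < |A ∖ B| — false.
(c) security: |A| = 5, |A ∩ B| = 1; needs |A ∖ B| = 3 — false.
(d) PL: |A| = 6, |A ∩ B| = 1; needs |A ∩ B| / |A| > 1/5 — false.
(e) systems: |A| = 7, |A ∩ B| = 4; needs |A ∩ B| ≤ |A ∖ B| — false.

0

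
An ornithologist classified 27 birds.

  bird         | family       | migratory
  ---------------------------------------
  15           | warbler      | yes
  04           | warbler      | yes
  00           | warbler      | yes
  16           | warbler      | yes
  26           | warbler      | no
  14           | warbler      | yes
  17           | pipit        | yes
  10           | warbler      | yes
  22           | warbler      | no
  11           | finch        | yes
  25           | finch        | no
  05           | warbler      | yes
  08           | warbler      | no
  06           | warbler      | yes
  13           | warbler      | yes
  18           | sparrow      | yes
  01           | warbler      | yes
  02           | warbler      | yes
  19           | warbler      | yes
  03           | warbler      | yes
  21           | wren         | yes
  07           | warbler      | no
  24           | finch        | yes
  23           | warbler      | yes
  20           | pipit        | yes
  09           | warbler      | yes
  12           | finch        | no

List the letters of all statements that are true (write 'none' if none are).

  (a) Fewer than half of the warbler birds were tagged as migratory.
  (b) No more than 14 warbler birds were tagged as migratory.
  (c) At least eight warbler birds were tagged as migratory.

(c)

|A| = 19, |A ∩ B| = 15, |A ∖ B| = 4.
(a) |A ∩ B| < |A ∖ B|: fails.
(b) |A ∩ B| ≤ 14: fails.
(c) |A ∩ B| ≥ 8: holds.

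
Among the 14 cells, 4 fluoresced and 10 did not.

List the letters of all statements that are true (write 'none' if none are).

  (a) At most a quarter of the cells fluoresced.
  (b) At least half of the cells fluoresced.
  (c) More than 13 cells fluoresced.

none

|A| = 14, |A ∩ B| = 4, |A ∖ B| = 10.
(a) |A ∩ B| / |A| ≤ 1/4: fails.
(b) |A ∩ B| ≥ |A ∖ B|: fails.
(c) |A ∩ B| > 13: fails.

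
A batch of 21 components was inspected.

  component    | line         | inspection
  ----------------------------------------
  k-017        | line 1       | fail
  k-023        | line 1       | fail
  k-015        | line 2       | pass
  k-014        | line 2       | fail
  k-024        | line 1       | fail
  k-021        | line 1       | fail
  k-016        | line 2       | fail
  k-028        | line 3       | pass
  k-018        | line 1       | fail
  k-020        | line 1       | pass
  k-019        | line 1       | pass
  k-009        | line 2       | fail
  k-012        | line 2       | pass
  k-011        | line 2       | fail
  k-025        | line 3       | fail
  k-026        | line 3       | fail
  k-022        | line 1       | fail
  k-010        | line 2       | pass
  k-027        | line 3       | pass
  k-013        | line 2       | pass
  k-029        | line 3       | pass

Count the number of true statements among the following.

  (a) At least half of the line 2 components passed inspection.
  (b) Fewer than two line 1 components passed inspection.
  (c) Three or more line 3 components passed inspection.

2

(a) line 2: |A| = 8, |A ∩ B| = 4; needs |A ∩ B| ≥ |A ∖ B| — true.
(b) line 1: |A| = 8, |A ∩ B| = 2; needs |A ∩ B| < 2 — false.
(c) line 3: |A| = 5, |A ∩ B| = 3; needs |A ∩ B| ≥ 3 — true.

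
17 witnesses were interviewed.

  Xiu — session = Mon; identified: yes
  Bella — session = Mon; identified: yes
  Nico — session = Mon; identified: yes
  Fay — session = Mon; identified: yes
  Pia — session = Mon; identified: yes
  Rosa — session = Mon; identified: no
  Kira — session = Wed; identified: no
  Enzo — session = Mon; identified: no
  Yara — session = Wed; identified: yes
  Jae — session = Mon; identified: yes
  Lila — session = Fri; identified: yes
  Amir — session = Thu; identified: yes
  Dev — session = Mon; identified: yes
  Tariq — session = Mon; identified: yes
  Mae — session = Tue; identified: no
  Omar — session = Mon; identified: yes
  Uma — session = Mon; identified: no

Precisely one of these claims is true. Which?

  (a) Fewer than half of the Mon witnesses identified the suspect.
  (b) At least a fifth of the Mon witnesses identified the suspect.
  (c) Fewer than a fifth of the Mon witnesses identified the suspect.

(b)

|A| = 12, |A ∩ B| = 9, |A ∖ B| = 3.
(a) requires |A ∩ B| < |A ∖ B|: false.
(b) requires |A ∩ B| / |A| ≥ 1/5: true.
(c) requires |A ∩ B| / |A| < 1/5: false.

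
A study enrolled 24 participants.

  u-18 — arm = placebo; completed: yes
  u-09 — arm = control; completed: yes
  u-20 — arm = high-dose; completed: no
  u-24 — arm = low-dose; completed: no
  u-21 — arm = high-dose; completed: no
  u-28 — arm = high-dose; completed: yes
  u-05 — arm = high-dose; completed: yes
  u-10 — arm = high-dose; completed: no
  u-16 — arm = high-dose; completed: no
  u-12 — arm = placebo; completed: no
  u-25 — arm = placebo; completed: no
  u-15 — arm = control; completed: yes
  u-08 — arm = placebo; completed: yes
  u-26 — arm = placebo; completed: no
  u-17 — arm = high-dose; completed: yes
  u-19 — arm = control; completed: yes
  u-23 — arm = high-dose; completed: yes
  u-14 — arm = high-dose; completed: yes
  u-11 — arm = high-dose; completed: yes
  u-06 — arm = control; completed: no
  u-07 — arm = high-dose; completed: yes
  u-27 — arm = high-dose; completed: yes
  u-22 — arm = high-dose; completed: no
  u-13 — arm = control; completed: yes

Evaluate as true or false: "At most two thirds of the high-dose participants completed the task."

True

'At most two thirds of the high-dose participants completed the task' holds iff |A ∩ B| / |A| ≤ 2/3.
A (the restrictor) = {u-20, u-21, u-28, u-05, u-10, u-16, u-17, u-23, u-14, u-11, u-07, u-27, u-22}, |A| = 13.
A ∩ B = {u-28, u-05, u-17, u-23, u-14, u-11, u-07, u-27}, so |A ∩ B| = 8.
A ∖ B = {u-20, u-21, u-10, u-16, u-22}, so |A ∖ B| = 5.
|A ∩ B|/|A| = 8/13, so the statement is true.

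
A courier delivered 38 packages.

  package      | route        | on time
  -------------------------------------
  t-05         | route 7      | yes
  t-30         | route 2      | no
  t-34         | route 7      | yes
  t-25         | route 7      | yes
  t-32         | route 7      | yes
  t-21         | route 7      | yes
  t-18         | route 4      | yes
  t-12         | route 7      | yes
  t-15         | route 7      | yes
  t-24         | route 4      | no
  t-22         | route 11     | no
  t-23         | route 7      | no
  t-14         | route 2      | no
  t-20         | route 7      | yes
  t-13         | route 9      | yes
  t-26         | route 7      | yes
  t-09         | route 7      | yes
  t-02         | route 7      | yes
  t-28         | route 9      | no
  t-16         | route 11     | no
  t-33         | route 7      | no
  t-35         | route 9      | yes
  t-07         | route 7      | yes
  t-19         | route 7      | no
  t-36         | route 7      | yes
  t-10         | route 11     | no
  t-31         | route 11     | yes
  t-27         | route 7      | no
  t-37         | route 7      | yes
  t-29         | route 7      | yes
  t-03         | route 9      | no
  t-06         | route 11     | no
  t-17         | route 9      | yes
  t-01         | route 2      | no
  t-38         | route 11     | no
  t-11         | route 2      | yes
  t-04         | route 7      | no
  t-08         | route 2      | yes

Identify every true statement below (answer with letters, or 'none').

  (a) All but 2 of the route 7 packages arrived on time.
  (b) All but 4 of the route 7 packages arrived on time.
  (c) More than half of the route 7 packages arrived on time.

|A| = 20, |A ∩ B| = 15, |A ∖ B| = 5.
(a) |A ∖ B| = 2: fails.
(b) |A ∖ B| = 4: fails.
(c) |A ∩ B| > |A ∖ B|: holds.

(c)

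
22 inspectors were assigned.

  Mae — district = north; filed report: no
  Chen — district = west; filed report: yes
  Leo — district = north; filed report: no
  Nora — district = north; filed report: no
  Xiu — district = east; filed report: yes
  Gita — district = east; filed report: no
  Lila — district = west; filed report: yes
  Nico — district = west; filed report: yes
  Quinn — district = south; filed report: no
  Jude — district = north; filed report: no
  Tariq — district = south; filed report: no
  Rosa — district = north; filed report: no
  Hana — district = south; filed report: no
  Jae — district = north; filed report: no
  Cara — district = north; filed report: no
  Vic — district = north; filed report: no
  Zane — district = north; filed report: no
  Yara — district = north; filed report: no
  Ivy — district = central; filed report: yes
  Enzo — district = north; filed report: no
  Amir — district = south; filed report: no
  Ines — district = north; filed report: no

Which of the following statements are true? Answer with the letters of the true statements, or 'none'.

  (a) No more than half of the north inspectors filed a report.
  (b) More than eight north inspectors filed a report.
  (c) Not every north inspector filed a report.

|A| = 12, |A ∩ B| = 0, |A ∖ B| = 12.
(a) |A ∩ B| ≤ |A ∖ B|: holds.
(b) |A ∩ B| > 8: fails.
(c) A ⊄ B (|A ∖ B| ≥ 1): holds.

(a), (c)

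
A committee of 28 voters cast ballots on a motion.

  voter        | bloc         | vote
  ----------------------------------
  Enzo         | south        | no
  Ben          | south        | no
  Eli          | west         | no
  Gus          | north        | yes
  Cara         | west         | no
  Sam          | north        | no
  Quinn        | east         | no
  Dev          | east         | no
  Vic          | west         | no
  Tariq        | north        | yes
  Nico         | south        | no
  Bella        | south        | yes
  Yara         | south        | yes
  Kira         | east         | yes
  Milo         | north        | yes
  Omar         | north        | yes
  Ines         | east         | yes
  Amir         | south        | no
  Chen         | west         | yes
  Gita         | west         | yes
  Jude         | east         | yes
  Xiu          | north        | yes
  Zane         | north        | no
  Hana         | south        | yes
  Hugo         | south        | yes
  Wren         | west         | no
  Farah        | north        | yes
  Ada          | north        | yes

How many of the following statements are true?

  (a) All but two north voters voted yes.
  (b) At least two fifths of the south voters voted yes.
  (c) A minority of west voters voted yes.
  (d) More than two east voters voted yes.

4

(a) north: |A| = 9, |A ∩ B| = 7; needs |A ∖ B| = 2 — true.
(b) south: |A| = 8, |A ∩ B| = 4; needs |A ∩ B| / |A| ≥ 2/5 — true.
(c) west: |A| = 6, |A ∩ B| = 2; needs |A ∩ B| < |A ∖ B| — true.
(d) east: |A| = 5, |A ∩ B| = 3; needs |A ∩ B| > 2 — true.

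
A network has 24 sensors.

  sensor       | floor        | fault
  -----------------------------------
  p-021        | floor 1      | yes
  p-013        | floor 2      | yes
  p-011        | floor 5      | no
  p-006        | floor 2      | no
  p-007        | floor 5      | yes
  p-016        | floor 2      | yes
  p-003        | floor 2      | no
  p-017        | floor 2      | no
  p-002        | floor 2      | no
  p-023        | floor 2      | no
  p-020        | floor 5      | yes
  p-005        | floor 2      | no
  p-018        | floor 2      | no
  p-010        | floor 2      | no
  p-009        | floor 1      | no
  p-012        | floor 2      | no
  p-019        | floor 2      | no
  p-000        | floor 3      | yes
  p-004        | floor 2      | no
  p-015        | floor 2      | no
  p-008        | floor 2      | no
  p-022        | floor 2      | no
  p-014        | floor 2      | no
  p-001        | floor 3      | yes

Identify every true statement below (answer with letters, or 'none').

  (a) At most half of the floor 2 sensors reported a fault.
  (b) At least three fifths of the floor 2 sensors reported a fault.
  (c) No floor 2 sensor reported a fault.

|A| = 17, |A ∩ B| = 2, |A ∖ B| = 15.
(a) |A ∩ B| ≤ |A ∖ B|: holds.
(b) |A ∩ B| / |A| ≥ 3/5: fails.
(c) A ∩ B = ∅ (|A ∩ B| = 0): fails.

(a)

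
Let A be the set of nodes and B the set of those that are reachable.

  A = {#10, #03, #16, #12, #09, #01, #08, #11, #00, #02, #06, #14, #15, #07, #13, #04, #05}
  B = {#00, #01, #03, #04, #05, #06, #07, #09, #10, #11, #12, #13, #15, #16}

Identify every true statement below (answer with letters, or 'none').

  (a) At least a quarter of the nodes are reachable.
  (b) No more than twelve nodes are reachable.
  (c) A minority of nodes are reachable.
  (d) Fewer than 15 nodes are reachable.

|A| = 17, |A ∩ B| = 14, |A ∖ B| = 3.
(a) |A ∩ B| / |A| ≥ 1/4: holds.
(b) |A ∩ B| ≤ 12: fails.
(c) |A ∩ B| < |A ∖ B|: fails.
(d) |A ∩ B| < 15: holds.

(a), (d)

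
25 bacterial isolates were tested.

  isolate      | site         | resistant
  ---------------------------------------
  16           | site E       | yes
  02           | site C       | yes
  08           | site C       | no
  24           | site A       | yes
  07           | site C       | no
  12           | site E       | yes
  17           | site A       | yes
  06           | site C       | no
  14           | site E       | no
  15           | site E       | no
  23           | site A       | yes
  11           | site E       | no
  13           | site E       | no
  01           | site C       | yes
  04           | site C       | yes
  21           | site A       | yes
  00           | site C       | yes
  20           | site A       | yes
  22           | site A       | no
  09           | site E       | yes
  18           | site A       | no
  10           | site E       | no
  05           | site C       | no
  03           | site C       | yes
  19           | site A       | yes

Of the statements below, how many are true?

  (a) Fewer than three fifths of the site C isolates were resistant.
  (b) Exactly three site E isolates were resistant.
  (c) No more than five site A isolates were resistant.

(a) site C: |A| = 9, |A ∩ B| = 5; needs |A ∩ B| / |A| < 3/5 — true.
(b) site E: |A| = 8, |A ∩ B| = 3; needs |A ∩ B| = 3 — true.
(c) site A: |A| = 8, |A ∩ B| = 6; needs |A ∩ B| ≤ 5 — false.

2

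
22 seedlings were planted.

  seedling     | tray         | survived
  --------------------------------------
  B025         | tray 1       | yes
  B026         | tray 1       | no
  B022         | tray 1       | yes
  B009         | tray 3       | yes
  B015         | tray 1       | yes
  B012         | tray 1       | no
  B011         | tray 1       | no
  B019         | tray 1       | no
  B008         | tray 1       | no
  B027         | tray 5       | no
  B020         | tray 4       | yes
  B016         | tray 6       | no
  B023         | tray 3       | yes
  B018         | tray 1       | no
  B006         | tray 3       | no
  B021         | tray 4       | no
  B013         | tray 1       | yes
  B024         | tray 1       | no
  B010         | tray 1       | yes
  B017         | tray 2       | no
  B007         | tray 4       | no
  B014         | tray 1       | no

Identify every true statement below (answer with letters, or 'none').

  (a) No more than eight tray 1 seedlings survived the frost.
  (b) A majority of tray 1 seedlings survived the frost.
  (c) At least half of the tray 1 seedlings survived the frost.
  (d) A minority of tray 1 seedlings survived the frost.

|A| = 13, |A ∩ B| = 5, |A ∖ B| = 8.
(a) |A ∩ B| ≤ 8: holds.
(b) |A ∩ B| > |A ∖ B|: fails.
(c) |A ∩ B| ≥ |A ∖ B|: fails.
(d) |A ∩ B| < |A ∖ B|: holds.

(a), (d)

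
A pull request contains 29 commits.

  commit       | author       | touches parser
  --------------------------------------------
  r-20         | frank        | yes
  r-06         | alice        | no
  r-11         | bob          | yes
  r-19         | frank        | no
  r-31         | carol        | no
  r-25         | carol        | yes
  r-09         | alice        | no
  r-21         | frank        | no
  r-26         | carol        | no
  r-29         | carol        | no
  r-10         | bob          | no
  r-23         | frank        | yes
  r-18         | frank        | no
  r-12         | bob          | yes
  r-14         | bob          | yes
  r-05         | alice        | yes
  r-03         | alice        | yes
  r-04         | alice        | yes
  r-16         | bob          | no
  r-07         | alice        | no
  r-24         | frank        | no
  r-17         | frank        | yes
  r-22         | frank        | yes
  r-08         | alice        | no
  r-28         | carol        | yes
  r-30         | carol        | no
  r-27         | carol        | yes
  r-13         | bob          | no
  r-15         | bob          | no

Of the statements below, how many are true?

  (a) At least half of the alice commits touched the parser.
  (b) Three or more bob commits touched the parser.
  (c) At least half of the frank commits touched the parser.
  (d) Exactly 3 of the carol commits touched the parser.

3

(a) alice: |A| = 7, |A ∩ B| = 3; needs |A ∩ B| ≥ |A ∖ B| — false.
(b) bob: |A| = 7, |A ∩ B| = 3; needs |A ∩ B| ≥ 3 — true.
(c) frank: |A| = 8, |A ∩ B| = 4; needs |A ∩ B| ≥ |A ∖ B| — true.
(d) carol: |A| = 7, |A ∩ B| = 3; needs |A ∩ B| = 3 — true.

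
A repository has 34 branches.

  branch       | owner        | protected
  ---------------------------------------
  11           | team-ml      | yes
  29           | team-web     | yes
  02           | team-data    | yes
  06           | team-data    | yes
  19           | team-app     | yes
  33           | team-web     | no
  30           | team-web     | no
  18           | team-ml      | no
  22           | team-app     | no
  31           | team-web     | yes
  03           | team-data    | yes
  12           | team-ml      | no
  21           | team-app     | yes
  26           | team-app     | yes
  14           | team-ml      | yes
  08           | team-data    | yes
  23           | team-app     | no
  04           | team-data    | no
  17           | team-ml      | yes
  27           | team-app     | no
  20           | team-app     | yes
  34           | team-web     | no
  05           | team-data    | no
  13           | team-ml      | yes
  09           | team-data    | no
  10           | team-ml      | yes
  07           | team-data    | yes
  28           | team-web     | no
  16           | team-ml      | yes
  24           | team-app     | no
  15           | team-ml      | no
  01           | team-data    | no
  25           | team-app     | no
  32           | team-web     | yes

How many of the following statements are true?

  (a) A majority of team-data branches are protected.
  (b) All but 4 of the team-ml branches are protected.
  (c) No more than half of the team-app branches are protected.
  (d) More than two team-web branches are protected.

(a) team-data: |A| = 9, |A ∩ B| = 5; needs |A ∩ B| > |A ∖ B| — true.
(b) team-ml: |A| = 9, |A ∩ B| = 6; needs |A ∖ B| = 4 — false.
(c) team-app: |A| = 9, |A ∩ B| = 4; needs |A ∩ B| ≤ |A ∖ B| — true.
(d) team-web: |A| = 7, |A ∩ B| = 3; needs |A ∩ B| > 2 — true.

3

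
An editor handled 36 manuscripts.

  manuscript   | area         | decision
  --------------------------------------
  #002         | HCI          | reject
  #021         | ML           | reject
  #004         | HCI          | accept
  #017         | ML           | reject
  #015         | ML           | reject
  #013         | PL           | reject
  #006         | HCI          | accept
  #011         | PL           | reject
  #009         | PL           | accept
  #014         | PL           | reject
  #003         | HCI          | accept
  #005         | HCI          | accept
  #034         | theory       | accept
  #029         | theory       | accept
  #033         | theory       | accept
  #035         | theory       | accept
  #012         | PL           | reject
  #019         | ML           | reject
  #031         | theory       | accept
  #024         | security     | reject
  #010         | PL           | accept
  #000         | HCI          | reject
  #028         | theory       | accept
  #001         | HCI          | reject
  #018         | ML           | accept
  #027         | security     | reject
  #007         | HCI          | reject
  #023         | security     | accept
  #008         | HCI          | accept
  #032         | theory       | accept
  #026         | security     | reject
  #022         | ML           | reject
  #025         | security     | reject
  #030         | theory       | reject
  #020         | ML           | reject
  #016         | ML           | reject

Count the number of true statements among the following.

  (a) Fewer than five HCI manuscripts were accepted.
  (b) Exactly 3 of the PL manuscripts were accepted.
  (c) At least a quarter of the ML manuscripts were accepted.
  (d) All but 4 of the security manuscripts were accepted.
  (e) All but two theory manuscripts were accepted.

(a) HCI: |A| = 9, |A ∩ B| = 5; needs |A ∩ B| < 5 — false.
(b) PL: |A| = 6, |A ∩ B| = 2; needs |A ∩ B| = 3 — false.
(c) ML: |A| = 8, |A ∩ B| = 1; needs |A ∩ B| / |A| ≥ 1/4 — false.
(d) security: |A| = 5, |A ∩ B| = 1; needs |A ∖ B| = 4 — true.
(e) theory: |A| = 8, |A ∩ B| = 7; needs |A ∖ B| = 2 — false.

1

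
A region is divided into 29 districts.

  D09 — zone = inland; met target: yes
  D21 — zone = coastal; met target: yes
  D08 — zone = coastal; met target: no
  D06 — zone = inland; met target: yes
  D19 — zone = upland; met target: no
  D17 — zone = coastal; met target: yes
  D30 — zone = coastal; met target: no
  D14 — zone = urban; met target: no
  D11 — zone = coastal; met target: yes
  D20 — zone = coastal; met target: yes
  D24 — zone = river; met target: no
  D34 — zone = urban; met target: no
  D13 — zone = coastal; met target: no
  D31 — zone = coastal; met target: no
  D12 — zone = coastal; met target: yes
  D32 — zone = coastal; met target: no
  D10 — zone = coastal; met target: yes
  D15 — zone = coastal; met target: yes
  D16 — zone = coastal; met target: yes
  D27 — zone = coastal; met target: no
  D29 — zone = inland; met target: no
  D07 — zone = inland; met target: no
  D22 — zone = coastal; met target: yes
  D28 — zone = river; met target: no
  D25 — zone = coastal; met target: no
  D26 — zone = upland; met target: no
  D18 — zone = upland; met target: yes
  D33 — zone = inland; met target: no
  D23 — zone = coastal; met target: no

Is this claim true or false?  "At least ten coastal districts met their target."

'At least ten coastal districts met their target' holds iff |A ∩ B| ≥ 10.
|A| = 17, |A ∩ B| = 9, |A ∖ B| = 8.
|A ∩ B| = 9, so the statement is false.

False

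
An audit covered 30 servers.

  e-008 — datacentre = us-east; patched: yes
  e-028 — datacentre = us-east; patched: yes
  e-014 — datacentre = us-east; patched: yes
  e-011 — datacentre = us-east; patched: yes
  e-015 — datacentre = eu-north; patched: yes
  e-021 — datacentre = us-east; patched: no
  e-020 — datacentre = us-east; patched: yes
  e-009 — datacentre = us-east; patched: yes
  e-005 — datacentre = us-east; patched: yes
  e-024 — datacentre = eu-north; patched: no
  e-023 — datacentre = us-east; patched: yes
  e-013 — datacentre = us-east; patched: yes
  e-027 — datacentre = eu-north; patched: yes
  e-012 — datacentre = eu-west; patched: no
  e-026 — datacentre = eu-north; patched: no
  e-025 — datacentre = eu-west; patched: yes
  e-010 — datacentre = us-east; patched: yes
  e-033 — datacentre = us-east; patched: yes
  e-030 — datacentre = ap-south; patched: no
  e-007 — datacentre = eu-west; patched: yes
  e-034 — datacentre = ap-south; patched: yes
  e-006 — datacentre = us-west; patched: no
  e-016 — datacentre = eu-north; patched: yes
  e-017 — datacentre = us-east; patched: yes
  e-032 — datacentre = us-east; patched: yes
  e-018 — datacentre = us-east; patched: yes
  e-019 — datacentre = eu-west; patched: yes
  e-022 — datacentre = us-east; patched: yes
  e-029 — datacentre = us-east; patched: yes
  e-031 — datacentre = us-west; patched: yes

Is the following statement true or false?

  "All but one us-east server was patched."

True

'All but one us-east server was patched' holds iff |A ∖ B| = 1.
|A| = 17, |A ∩ B| = 16, |A ∖ B| = 1.
|A ∖ B| = 1, so the statement is true.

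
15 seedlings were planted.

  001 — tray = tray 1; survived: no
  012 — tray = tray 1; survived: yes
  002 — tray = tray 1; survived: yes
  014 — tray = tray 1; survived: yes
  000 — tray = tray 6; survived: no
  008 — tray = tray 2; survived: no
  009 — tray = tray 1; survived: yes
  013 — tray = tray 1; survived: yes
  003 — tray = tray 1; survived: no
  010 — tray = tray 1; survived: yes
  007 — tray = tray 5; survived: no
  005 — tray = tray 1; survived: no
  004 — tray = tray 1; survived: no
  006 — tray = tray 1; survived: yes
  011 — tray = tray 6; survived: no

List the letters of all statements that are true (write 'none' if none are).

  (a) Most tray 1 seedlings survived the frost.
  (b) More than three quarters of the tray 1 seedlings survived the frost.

|A| = 11, |A ∩ B| = 7, |A ∖ B| = 4.
(a) |A ∩ B| > |A ∖ B|: holds.
(b) |A ∩ B| / |A| > 3/4: fails.

(a)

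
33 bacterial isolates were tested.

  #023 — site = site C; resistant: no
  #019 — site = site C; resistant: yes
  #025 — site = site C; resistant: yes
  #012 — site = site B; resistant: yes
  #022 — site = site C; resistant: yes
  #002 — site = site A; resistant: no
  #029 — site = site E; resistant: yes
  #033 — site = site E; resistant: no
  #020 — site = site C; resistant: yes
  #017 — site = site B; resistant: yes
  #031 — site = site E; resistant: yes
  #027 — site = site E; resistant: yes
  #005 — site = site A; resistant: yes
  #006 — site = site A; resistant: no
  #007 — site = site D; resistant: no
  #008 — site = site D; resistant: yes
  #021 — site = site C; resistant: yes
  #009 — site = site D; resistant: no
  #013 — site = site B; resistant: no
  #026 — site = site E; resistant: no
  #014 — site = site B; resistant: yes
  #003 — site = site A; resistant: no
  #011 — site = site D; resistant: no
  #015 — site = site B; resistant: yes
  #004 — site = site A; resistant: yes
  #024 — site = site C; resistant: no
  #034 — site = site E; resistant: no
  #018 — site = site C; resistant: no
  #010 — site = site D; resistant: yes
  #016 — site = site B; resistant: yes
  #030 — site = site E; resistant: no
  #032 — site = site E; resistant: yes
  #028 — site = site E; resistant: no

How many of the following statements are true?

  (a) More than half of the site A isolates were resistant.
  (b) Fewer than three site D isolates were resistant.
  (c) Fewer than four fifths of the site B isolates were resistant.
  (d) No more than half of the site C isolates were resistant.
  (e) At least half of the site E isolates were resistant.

1

(a) site A: |A| = 5, |A ∩ B| = 2; needs |A ∩ B| > |A ∖ B| — false.
(b) site D: |A| = 5, |A ∩ B| = 2; needs |A ∩ B| < 3 — true.
(c) site B: |A| = 6, |A ∩ B| = 5; needs |A ∩ B| / |A| < 4/5 — false.
(d) site C: |A| = 8, |A ∩ B| = 5; needs |A ∩ B| ≤ |A ∖ B| — false.
(e) site E: |A| = 9, |A ∩ B| = 4; needs |A ∩ B| ≥ |A ∖ B| — false.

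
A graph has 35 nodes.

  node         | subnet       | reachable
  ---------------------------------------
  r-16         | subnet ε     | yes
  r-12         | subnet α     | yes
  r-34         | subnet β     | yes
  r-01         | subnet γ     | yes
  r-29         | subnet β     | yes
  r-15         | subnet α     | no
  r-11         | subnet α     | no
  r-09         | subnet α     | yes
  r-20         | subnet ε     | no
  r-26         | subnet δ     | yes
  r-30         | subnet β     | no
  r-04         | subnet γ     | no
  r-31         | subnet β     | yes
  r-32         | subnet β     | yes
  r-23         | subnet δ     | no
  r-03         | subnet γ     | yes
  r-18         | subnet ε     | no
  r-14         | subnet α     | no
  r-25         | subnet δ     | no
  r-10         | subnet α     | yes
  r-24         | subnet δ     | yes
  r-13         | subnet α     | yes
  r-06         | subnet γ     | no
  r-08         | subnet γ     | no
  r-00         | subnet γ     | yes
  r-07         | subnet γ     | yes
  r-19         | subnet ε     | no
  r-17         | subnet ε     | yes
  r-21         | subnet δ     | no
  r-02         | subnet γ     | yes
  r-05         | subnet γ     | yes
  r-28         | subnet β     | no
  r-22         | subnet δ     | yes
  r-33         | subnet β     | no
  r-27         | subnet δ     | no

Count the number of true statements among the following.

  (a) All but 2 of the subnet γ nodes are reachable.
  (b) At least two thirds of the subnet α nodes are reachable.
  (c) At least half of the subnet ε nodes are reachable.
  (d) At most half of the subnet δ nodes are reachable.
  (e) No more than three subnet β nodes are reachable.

(a) subnet γ: |A| = 9, |A ∩ B| = 6; needs |A ∖ B| = 2 — false.
(b) subnet α: |A| = 7, |A ∩ B| = 4; needs |A ∩ B| / |A| ≥ 2/3 — false.
(c) subnet ε: |A| = 5, |A ∩ B| = 2; needs |A ∩ B| ≥ |A ∖ B| — false.
(d) subnet δ: |A| = 7, |A ∩ B| = 3; needs |A ∩ B| ≤ |A ∖ B| — true.
(e) subnet β: |A| = 7, |A ∩ B| = 4; needs |A ∩ B| ≤ 3 — false.

1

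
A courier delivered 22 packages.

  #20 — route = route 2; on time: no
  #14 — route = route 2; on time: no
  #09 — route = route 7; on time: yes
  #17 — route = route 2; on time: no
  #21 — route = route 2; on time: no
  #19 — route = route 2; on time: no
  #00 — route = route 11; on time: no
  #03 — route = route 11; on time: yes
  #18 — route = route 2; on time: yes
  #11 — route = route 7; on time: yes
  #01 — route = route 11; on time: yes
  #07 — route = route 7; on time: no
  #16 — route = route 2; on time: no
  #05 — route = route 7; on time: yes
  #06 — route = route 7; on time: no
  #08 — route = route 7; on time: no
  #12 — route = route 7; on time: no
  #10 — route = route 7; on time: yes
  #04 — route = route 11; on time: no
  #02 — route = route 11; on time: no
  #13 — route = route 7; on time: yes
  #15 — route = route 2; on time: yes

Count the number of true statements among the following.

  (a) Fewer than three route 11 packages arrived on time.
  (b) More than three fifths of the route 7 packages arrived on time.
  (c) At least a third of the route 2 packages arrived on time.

1

(a) route 11: |A| = 5, |A ∩ B| = 2; needs |A ∩ B| < 3 — true.
(b) route 7: |A| = 9, |A ∩ B| = 5; needs |A ∩ B| / |A| > 3/5 — false.
(c) route 2: |A| = 8, |A ∩ B| = 2; needs |A ∩ B| / |A| ≥ 1/3 — false.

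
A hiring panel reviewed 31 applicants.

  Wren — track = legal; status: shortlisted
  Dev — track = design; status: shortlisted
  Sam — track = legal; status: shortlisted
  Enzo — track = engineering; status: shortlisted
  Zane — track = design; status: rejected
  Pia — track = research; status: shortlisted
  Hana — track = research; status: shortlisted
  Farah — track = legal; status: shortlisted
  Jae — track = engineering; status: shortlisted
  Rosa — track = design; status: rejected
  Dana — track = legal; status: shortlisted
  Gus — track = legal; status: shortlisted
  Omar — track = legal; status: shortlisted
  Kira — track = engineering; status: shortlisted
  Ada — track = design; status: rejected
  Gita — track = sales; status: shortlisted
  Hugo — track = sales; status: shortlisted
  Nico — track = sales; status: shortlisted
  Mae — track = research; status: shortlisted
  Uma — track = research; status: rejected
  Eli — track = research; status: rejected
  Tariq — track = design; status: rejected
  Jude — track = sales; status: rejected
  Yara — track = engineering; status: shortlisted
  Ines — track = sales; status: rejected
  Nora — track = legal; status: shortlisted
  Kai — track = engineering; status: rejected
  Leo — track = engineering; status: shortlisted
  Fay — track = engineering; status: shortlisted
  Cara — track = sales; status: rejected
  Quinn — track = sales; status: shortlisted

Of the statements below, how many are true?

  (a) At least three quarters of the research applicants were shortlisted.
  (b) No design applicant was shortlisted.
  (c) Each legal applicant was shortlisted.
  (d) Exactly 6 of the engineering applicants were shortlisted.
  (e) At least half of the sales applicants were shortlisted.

3

(a) research: |A| = 5, |A ∩ B| = 3; needs |A ∩ B| / |A| ≥ 3/4 — false.
(b) design: |A| = 5, |A ∩ B| = 1; needs A ∩ B = ∅ (|A ∩ B| = 0) — false.
(c) legal: |A| = 7, |A ∩ B| = 7; needs A ⊆ B, i.e. every element of A is in B (|A ∖ B| = 0) — true.
(d) engineering: |A| = 7, |A ∩ B| = 6; needs |A ∩ B| = 6 — true.
(e) sales: |A| = 7, |A ∩ B| = 4; needs |A ∩ B| ≥ |A ∖ B| — true.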